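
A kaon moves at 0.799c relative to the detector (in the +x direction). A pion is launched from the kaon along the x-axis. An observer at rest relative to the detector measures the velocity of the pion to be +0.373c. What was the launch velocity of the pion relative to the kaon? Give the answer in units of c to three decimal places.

-0.607c

Invert the composition law: u' = (u − v)/(1 − uv/c²).
u' = (0.373 − 0.799) / (1 − (0.373)(0.799)) = -0.4260/0.7020 = -0.6069.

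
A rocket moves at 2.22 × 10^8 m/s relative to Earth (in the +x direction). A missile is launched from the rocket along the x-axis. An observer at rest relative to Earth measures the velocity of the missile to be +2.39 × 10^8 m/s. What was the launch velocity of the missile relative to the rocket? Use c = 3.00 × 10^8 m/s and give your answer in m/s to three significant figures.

v = 0.740c, u = 0.797c.
Invert the composition law: u' = (u − v)/(1 − uv/c²).
u' = (0.797 − 0.740) / (1 − (0.797)(0.740)) = 0.0567/0.4105 = 0.1381.
u' = 0.1381 × 3.00 × 10^8 m/s.

+4.14 × 10^7 m/s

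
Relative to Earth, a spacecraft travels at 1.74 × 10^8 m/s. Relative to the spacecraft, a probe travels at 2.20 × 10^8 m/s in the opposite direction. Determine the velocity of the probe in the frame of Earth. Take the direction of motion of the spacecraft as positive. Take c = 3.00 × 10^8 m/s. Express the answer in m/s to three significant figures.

In units of c (dividing by 3.00 × 10^8 m/s): v = 0.580, u' = -0.733.
u = (u' + v)/(1 + u'v/c²):
u = (-0.733 + 0.580) / (1 + (-0.733)·0.580) = -0.1533/0.5747 = -0.2668
(Galilean addition would give -0.153c.)
Converting back: u = -0.2668 × 3.00 × 10^8 m/s.

-8.00 × 10^7 m/s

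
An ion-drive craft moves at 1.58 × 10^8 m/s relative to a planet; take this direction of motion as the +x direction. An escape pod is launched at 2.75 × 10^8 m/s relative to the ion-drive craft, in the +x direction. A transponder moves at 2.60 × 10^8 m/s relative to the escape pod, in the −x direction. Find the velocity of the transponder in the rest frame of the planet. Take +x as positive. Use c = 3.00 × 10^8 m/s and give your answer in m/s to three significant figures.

Apply u = (u' + v)/(1 + u'v/c²) successively, working outward toward the planet.
(Dividing each given speed by c = 3.00 × 10^8 m/s to work in units of c.)
Start: velocity of the ion-drive craft relative to the planet = 0.5267c.
Compose with the escape pod (u' = 0.917 in the ion-drive craft frame): u_1 = (0.917 + 0.527) / (1 + 0.917·0.527) = 1.4433/1.4828 = 0.9734.
Compose with the transponder (u' = -0.867 in the escape pod frame): u_2 = (-0.867 + 0.973) / (1 + (-0.867)·0.973) = 0.1067/0.1564 = 0.6825.
So u = 0.6825 × 3.00 × 10^8 m/s.

+2.05 × 10^8 m/s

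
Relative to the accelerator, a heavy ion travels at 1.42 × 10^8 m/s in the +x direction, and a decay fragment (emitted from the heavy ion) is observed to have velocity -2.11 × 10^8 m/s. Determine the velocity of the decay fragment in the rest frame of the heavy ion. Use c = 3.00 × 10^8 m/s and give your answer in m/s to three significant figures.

v = 0.473c, u = -0.703c.
Invert the composition law: u' = (u − v)/(1 − uv/c²).
u' = (-0.703 − 0.473) / (1 − (-0.703)(0.473)) = -1.1767/1.3329 = -0.8828.
u' = -0.8828 × 3.00 × 10^8 m/s.

-2.65 × 10^8 m/s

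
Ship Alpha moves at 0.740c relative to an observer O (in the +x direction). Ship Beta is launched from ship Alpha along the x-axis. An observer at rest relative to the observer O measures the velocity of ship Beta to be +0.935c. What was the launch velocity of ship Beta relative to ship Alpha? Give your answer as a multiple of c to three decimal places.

Invert the composition law: u' = (u − v)/(1 − uv/c²).
u' = (0.935 − 0.740) / (1 − (0.935)(0.740)) = 0.1950/0.3081 = 0.6329.

+0.633c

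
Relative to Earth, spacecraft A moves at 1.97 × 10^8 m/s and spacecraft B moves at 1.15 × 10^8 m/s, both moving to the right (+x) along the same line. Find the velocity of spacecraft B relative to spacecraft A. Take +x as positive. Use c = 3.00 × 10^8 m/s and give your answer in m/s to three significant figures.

-1.10 × 10^8 m/s

β_A = 0.657, β_B = 0.383 (dividing each by c = 3.00 × 10^8 m/s).
Transform to A's frame with the inverse velocity-addition law: u' = (u − v)/(1 − uv/c²), taking u = β_B and v = β_A.
u' = (0.383 − 0.657) / (1 − (0.657)(0.383)) = -0.2733/0.7483 = -0.3653.
u' = -0.3653 × 3.00 × 10^8 m/s.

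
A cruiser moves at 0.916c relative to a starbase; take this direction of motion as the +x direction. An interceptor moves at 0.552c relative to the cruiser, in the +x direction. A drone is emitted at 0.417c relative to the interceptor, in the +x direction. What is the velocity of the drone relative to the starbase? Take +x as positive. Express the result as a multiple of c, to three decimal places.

0.990c

Apply u = (u' + v)/(1 + u'v/c²) successively, working outward toward the starbase.
Start: velocity of the cruiser relative to the starbase = 0.9160c.
Compose with the interceptor (u' = 0.552 in the cruiser frame): u_1 = (0.552 + 0.916) / (1 + 0.552·0.916) = 1.4680/1.5056 = 0.9750.
Compose with the drone (u' = 0.417 in the interceptor frame): u_2 = (0.417 + 0.975) / (1 + 0.417·0.975) = 1.3920/1.4066 = 0.9896.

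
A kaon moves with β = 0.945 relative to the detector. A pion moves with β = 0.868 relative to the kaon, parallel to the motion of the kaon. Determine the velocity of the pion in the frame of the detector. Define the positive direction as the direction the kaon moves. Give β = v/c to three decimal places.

With v = 0.945 and u' = 0.868 (in units of c),
u = (u' + v)/(1 + u'v/c²):
u = (0.868 + 0.945) / (1 + 0.868·0.945) = 1.8130/1.8203 = 0.9960
(Galilean addition would give +1.813c, exceeding c.)

β = 0.996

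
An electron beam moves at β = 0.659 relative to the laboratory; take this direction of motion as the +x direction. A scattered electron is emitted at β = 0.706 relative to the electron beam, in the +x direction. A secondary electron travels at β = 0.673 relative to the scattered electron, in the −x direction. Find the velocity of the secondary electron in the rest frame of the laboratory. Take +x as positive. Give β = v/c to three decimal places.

β = +0.693

Apply u = (u' + v)/(1 + u'v/c²) successively, working outward toward the laboratory.
Start: velocity of the electron beam relative to the laboratory = 0.6590c.
Compose with the scattered electron (u' = 0.706 in the electron beam frame): u_1 = (0.706 + 0.659) / (1 + 0.706·0.659) = 1.3650/1.4653 = 0.9316.
Compose with the secondary electron (u' = -0.673 in the scattered electron frame): u_2 = (-0.673 + 0.932) / (1 + (-0.673)·0.932) = 0.2586/0.3730 = 0.6932.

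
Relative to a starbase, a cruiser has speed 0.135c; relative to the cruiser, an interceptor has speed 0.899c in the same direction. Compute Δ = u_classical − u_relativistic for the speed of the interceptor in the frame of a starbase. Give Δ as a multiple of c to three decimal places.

Δ = 0.112c

Galilean: u_cl = 0.899 + 0.135 = 1.0340.
Relativistic: u_rel = (0.899 + 0.135) / (1 + 0.899·0.135) = 1.0340/1.1214 = 0.9221.
Δ = 1.0340 − 0.9221 = 0.1119.
(The classical prediction exceeds c; the relativistic result does not.)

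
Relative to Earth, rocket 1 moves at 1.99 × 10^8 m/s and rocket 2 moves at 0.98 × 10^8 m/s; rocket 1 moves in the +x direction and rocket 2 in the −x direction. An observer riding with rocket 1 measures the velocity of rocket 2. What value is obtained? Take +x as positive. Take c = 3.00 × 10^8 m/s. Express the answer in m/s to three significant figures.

-2.44 × 10^8 m/s

β_A = 0.663, β_B = -0.327 (dividing each by c = 3.00 × 10^8 m/s).
Transform to A's frame with the inverse velocity-addition law: u' = (u − v)/(1 − uv/c²), taking u = β_B and v = β_A.
u' = (-0.327 − 0.663) / (1 − (0.663)(-0.327)) = -0.9900/1.2167 = -0.8137.
u' = -0.8137 × 3.00 × 10^8 m/s.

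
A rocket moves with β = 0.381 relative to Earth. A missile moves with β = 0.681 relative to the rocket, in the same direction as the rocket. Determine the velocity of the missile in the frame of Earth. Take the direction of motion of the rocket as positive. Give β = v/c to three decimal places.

With v = 0.381 and u' = 0.681 (in units of c),
u = (u' + v)/(1 + u'v/c²):
u = (0.681 + 0.381) / (1 + 0.681·0.381) = 1.0620/1.2595 = 0.8432
(Galilean addition would give +1.062c, exceeding c.)

β = 0.843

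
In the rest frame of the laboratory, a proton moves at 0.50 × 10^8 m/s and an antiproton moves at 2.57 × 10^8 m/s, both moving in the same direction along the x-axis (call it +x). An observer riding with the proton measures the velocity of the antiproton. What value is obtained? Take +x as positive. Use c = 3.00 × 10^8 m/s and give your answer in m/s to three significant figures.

+2.41 × 10^8 m/s

β_A = 0.167, β_B = 0.857 (dividing each by c = 3.00 × 10^8 m/s).
Transform to A's frame with the inverse velocity-addition law: u' = (u − v)/(1 − uv/c²), taking u = β_B and v = β_A.
u' = (0.857 − 0.167) / (1 − (0.167)(0.857)) = 0.6900/0.8572 = 0.8049.
u' = 0.8049 × 3.00 × 10^8 m/s.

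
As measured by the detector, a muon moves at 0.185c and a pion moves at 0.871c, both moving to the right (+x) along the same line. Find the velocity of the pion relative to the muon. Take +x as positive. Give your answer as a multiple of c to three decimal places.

+0.818c

β_A = 0.185, β_B = 0.871.
Transform to A's frame with the inverse velocity-addition law: u' = (u − v)/(1 − uv/c²), taking u = β_B and v = β_A.
u' = (0.871 − 0.185) / (1 − (0.185)(0.871)) = 0.6860/0.8389 = 0.8178.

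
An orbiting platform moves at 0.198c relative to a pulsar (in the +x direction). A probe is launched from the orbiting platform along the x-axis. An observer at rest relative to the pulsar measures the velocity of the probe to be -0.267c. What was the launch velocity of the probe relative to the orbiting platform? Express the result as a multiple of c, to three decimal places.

-0.442c

Invert the composition law: u' = (u − v)/(1 − uv/c²).
u' = (-0.267 − 0.198) / (1 − (-0.267)(0.198)) = -0.4650/1.0529 = -0.4417.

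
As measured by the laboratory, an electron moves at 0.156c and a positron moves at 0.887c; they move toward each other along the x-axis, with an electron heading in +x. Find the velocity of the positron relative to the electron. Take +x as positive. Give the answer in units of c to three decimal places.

-0.916c

β_A = 0.156, β_B = -0.887.
Transform to A's frame with the inverse velocity-addition law: u' = (u − v)/(1 − uv/c²), taking u = β_B and v = β_A.
u' = (-0.887 − 0.156) / (1 − (0.156)(-0.887)) = -1.0430/1.1384 = -0.9162.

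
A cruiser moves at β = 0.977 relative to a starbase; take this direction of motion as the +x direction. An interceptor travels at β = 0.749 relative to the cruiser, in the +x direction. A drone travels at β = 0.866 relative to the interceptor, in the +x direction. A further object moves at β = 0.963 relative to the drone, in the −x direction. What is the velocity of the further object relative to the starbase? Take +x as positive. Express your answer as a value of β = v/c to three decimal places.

Apply u = (u' + v)/(1 + u'v/c²) successively, working outward toward the starbase.
Start: velocity of the cruiser relative to the starbase = 0.9770c.
Compose with the interceptor (u' = 0.749 in the cruiser frame): u_1 = (0.749 + 0.977) / (1 + 0.749·0.977) = 1.7260/1.7318 = 0.9967.
Compose with the drone (u' = 0.866 in the interceptor frame): u_2 = (0.866 + 0.997) / (1 + 0.866·0.997) = 1.8627/1.8631 = 0.9998.
Compose with the further object (u' = -0.963 in the drone frame): u_3 = (-0.963 + 1.000) / (1 + (-0.963)·1.000) = 0.0368/0.0372 = 0.9874.

β = +0.987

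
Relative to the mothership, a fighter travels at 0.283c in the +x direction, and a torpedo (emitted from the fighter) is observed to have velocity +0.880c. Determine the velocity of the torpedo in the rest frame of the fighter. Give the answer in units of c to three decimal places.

+0.795c

Invert the composition law: u' = (u − v)/(1 − uv/c²).
u' = (0.880 − 0.283) / (1 − (0.880)(0.283)) = 0.5970/0.7510 = 0.7950.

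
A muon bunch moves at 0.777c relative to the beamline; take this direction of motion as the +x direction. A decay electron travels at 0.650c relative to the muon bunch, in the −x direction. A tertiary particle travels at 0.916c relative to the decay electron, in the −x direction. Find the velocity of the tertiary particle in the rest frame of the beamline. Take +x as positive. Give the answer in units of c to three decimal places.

Apply u = (u' + v)/(1 + u'v/c²) successively, working outward toward the beamline.
Start: velocity of the muon bunch relative to the beamline = 0.7770c.
Compose with the decay electron (u' = -0.650 in the muon bunch frame): u_1 = (-0.650 + 0.777) / (1 + (-0.650)·0.777) = 0.1270/0.4950 = 0.2566.
Compose with the tertiary particle (u' = -0.916 in the decay electron frame): u_2 = (-0.916 + 0.257) / (1 + (-0.916)·0.257) = -0.6594/0.7650 = -0.8620.

-0.862c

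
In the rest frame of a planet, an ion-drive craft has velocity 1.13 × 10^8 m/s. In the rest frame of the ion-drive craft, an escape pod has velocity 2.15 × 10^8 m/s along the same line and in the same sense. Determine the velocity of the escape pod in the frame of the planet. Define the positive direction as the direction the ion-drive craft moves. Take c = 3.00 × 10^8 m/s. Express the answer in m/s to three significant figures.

In units of c (dividing by 3.00 × 10^8 m/s): v = 0.377, u' = 0.717.
u = (u' + v)/(1 + u'v/c²):
u = (0.717 + 0.377) / (1 + 0.717·0.377) = 1.0933/1.2699 = 0.8609
(Galilean addition would give +1.093c, exceeding c.)
Converting back: u = 0.8609 × 3.00 × 10^8 m/s.

2.58 × 10^8 m/s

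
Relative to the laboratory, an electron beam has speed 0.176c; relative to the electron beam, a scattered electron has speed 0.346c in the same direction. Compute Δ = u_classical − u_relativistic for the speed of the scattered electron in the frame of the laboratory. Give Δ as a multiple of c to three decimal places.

Galilean: u_cl = 0.346 + 0.176 = 0.5220.
Relativistic: u_rel = (0.346 + 0.176) / (1 + 0.346·0.176) = 0.5220/1.0609 = 0.4920.
Δ = 0.5220 − 0.4920 = 0.0300.

Δ = 0.030c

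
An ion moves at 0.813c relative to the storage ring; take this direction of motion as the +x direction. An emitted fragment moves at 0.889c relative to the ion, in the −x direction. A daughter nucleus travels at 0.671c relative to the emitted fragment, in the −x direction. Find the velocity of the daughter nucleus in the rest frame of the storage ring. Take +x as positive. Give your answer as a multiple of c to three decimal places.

-0.798c

Apply u = (u' + v)/(1 + u'v/c²) successively, working outward toward the storage ring.
Start: velocity of the ion relative to the storage ring = 0.8130c.
Compose with the emitted fragment (u' = -0.889 in the ion frame): u_1 = (-0.889 + 0.813) / (1 + (-0.889)·0.813) = -0.0760/0.2772 = -0.2741.
Compose with the daughter nucleus (u' = -0.671 in the emitted fragment frame): u_2 = (-0.671 + (-0.274)) / (1 + (-0.671)·(-0.274)) = -0.9451/1.1839 = -0.7983.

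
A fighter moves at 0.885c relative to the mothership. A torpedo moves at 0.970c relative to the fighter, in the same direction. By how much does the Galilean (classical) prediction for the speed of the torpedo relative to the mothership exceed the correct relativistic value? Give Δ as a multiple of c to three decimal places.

Galilean: u_cl = 0.970 + 0.885 = 1.8550.
Relativistic: u_rel = (0.970 + 0.885) / (1 + 0.970·0.885) = 1.8550/1.8584 = 0.9981.
Δ = 1.8550 − 0.9981 = 0.8569.
(The classical prediction exceeds c; the relativistic result does not.)

Δ = 0.857c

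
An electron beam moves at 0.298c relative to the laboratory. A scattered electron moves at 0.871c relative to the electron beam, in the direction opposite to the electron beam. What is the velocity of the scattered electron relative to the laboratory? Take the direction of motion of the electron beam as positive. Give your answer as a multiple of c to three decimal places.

With v = 0.298 and u' = -0.871 (in units of c),
u = (u' + v)/(1 + u'v/c²):
u = (-0.871 + 0.298) / (1 + (-0.871)·0.298) = -0.5730/0.7404 = -0.7739

-0.774c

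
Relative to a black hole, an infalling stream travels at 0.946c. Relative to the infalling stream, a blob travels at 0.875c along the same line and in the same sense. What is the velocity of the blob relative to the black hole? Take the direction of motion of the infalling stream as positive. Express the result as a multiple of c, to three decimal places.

With v = 0.946 and u' = 0.875 (in units of c),
u = (u' + v)/(1 + u'v/c²):
u = (0.875 + 0.946) / (1 + 0.875·0.946) = 1.8210/1.8277 = 0.9963

0.996c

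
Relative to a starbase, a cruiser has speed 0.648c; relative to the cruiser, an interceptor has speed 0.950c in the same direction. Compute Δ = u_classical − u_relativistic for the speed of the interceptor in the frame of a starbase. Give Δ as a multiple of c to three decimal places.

Δ = 0.609c

Galilean: u_cl = 0.950 + 0.648 = 1.5980.
Relativistic: u_rel = (0.950 + 0.648) / (1 + 0.950·0.648) = 1.5980/1.6156 = 0.9891.
Δ = 1.5980 − 0.9891 = 0.6089.
(The classical prediction exceeds c; the relativistic result does not.)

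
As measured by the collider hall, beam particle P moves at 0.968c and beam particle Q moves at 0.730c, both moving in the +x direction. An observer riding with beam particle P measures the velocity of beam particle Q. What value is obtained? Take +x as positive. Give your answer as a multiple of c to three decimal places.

β_A = 0.968, β_B = 0.730.
Transform to A's frame with the inverse velocity-addition law: u' = (u − v)/(1 − uv/c²), taking u = β_B and v = β_A.
u' = (0.730 − 0.968) / (1 − (0.968)(0.730)) = -0.2380/0.2934 = -0.8113.

-0.811c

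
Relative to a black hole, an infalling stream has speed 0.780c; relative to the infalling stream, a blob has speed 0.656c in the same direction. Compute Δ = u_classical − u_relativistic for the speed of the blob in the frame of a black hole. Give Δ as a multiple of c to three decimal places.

Galilean: u_cl = 0.656 + 0.780 = 1.4360.
Relativistic: u_rel = (0.656 + 0.780) / (1 + 0.656·0.780) = 1.4360/1.5117 = 0.9499.
Δ = 1.4360 − 0.9499 = 0.4861.
(The classical prediction exceeds c; the relativistic result does not.)

Δ = 0.486c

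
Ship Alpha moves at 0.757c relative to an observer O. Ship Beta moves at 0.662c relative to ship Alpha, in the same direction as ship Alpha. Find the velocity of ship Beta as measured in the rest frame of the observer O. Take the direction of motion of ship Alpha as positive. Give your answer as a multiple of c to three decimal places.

With v = 0.757 and u' = 0.662 (in units of c),
u = (u' + v)/(1 + u'v/c²):
u = (0.662 + 0.757) / (1 + 0.662·0.757) = 1.4190/1.5011 = 0.9453
(Galilean addition would give +1.419c, exceeding c.)

0.945c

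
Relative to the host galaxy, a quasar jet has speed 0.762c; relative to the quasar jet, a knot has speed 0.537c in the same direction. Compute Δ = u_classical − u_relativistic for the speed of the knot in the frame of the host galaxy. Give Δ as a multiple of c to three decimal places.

Δ = 0.377c

Galilean: u_cl = 0.537 + 0.762 = 1.2990.
Relativistic: u_rel = (0.537 + 0.762) / (1 + 0.537·0.762) = 1.2990/1.4092 = 0.9218.
Δ = 1.2990 − 0.9218 = 0.3772.
(The classical prediction exceeds c; the relativistic result does not.)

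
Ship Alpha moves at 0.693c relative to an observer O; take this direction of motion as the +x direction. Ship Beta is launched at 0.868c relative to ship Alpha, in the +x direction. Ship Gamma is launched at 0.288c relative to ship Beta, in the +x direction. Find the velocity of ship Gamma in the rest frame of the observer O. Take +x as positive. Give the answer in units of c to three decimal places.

Apply u = (u' + v)/(1 + u'v/c²) successively, working outward toward the observer O.
Start: velocity of ship Alpha relative to the observer O = 0.6930c.
Compose with ship Beta (u' = 0.868 in ship Alpha frame): u_1 = (0.868 + 0.693) / (1 + 0.868·0.693) = 1.5610/1.6015 = 0.9747.
Compose with ship Gamma (u' = 0.288 in ship Beta frame): u_2 = (0.288 + 0.975) / (1 + 0.288·0.975) = 1.2627/1.2807 = 0.9859.

0.986c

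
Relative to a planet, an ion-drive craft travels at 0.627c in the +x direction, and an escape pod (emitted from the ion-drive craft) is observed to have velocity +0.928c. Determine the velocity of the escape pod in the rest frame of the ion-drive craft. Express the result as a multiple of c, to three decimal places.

Invert the composition law: u' = (u − v)/(1 − uv/c²).
u' = (0.928 − 0.627) / (1 − (0.928)(0.627)) = 0.3010/0.4181 = 0.7198.

+0.720c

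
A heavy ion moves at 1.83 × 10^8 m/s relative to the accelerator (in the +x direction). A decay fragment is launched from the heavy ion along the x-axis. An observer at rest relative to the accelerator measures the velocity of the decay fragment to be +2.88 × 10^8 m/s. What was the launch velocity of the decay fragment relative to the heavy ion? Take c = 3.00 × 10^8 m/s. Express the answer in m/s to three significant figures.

v = 0.610c, u = 0.960c.
Invert the composition law: u' = (u − v)/(1 − uv/c²).
u' = (0.960 − 0.610) / (1 − (0.960)(0.610)) = 0.3500/0.4144 = 0.8446.
u' = 0.8446 × 3.00 × 10^8 m/s.

+2.53 × 10^8 m/s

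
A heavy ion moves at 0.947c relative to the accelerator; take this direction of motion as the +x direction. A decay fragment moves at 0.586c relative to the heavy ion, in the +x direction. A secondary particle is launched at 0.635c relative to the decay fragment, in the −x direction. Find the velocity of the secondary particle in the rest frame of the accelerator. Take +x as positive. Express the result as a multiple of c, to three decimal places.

Apply u = (u' + v)/(1 + u'v/c²) successively, working outward toward the accelerator.
Start: velocity of the heavy ion relative to the accelerator = 0.9470c.
Compose with the decay fragment (u' = 0.586 in the heavy ion frame): u_1 = (0.586 + 0.947) / (1 + 0.586·0.947) = 1.5330/1.5549 = 0.9859.
Compose with the secondary particle (u' = -0.635 in the decay fragment frame): u_2 = (-0.635 + 0.986) / (1 + (-0.635)·0.986) = 0.3509/0.3740 = 0.9383.

+0.938c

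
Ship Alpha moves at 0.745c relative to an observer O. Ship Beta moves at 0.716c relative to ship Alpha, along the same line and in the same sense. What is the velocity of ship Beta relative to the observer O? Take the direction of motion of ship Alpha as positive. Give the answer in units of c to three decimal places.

With v = 0.745 and u' = 0.716 (in units of c),
u = (u' + v)/(1 + u'v/c²):
u = (0.716 + 0.745) / (1 + 0.716·0.745) = 1.4610/1.5334 = 0.9528

0.953c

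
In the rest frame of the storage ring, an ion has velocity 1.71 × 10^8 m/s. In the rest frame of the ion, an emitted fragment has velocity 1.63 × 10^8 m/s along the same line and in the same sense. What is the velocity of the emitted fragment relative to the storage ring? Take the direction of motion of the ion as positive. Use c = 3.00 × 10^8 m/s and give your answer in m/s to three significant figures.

2.55 × 10^8 m/s

In units of c (dividing by 3.00 × 10^8 m/s): v = 0.570, u' = 0.543.
u = (u' + v)/(1 + u'v/c²):
u = (0.543 + 0.570) / (1 + 0.543·0.570) = 1.1133/1.3097 = 0.8501
Converting back: u = 0.8501 × 3.00 × 10^8 m/s.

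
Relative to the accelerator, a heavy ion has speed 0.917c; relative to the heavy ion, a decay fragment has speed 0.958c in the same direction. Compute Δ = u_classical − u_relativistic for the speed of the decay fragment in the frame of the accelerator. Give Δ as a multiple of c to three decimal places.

Δ = 0.877c

Galilean: u_cl = 0.958 + 0.917 = 1.8750.
Relativistic: u_rel = (0.958 + 0.917) / (1 + 0.958·0.917) = 1.8750/1.8785 = 0.9981.
Δ = 1.8750 − 0.9981 = 0.8769.
(The classical prediction exceeds c; the relativistic result does not.)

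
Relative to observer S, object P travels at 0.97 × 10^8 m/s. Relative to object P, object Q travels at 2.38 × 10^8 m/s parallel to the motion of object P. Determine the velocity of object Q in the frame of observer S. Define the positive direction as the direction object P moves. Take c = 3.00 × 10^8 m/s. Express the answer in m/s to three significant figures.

2.67 × 10^8 m/s

In units of c (dividing by 3.00 × 10^8 m/s): v = 0.323, u' = 0.793.
u = (u' + v)/(1 + u'v/c²):
u = (0.793 + 0.323) / (1 + 0.793·0.323) = 1.1167/1.2565 = 0.8887
(Galilean addition would give +1.117c, exceeding c.)
Converting back: u = 0.8887 × 3.00 × 10^8 m/s.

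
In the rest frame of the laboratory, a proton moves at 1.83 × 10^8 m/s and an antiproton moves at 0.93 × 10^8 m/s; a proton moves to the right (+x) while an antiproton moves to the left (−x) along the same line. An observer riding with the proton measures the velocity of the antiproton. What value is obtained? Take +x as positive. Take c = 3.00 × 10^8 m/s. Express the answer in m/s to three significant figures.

β_A = 0.610, β_B = -0.310 (dividing each by c = 3.00 × 10^8 m/s).
Transform to A's frame with the inverse velocity-addition law: u' = (u − v)/(1 − uv/c²), taking u = β_B and v = β_A.
u' = (-0.310 − 0.610) / (1 − (0.610)(-0.310)) = -0.9200/1.1891 = -0.7737.
u' = -0.7737 × 3.00 × 10^8 m/s.

-2.32 × 10^8 m/s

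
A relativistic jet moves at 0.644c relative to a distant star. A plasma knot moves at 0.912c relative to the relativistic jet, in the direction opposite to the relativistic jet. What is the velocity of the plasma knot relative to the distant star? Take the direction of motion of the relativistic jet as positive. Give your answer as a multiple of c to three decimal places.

With v = 0.644 and u' = -0.912 (in units of c),
u = (u' + v)/(1 + u'v/c²):
u = (-0.912 + 0.644) / (1 + (-0.912)·0.644) = -0.2680/0.4127 = -0.6494
(Galilean addition would give -0.268c.)

-0.649c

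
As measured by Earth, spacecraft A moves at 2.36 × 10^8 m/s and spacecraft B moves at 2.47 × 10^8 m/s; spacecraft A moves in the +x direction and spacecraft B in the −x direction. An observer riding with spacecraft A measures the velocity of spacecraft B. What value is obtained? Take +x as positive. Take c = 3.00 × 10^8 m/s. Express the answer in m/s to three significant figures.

-2.93 × 10^8 m/s

β_A = 0.787, β_B = -0.823 (dividing each by c = 3.00 × 10^8 m/s).
Transform to A's frame with the inverse velocity-addition law: u' = (u − v)/(1 − uv/c²), taking u = β_B and v = β_A.
u' = (-0.823 − 0.787) / (1 − (0.787)(-0.823)) = -1.6100/1.6477 = -0.9771.
u' = -0.9771 × 3.00 × 10^8 m/s.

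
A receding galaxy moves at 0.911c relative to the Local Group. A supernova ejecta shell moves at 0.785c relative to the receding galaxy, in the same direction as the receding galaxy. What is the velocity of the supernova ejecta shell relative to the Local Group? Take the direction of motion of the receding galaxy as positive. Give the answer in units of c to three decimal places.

With v = 0.911 and u' = 0.785 (in units of c),
u = (u' + v)/(1 + u'v/c²):
u = (0.785 + 0.911) / (1 + 0.785·0.911) = 1.6960/1.7151 = 0.9888

0.989c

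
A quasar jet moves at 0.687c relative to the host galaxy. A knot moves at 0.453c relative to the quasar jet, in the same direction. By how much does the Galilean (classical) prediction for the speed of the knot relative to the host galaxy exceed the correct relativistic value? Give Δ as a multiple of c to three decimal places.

Galilean: u_cl = 0.453 + 0.687 = 1.1400.
Relativistic: u_rel = (0.453 + 0.687) / (1 + 0.453·0.687) = 1.1400/1.3112 = 0.8694.
Δ = 1.1400 − 0.8694 = 0.2706.
(The classical prediction exceeds c; the relativistic result does not.)

Δ = 0.271c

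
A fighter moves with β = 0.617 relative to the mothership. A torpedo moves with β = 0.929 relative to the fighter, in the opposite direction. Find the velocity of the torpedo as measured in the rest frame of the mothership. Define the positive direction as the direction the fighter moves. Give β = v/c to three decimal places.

β = -0.731

With v = 0.617 and u' = -0.929 (in units of c),
u = (u' + v)/(1 + u'v/c²):
u = (-0.929 + 0.617) / (1 + (-0.929)·0.617) = -0.3120/0.4268 = -0.7310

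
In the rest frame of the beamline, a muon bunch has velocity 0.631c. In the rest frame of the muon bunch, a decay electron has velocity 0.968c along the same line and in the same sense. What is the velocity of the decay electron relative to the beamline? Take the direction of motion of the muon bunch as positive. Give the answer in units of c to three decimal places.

0.993c

With v = 0.631 and u' = 0.968 (in units of c),
u = (u' + v)/(1 + u'v/c²):
u = (0.968 + 0.631) / (1 + 0.968·0.631) = 1.5990/1.6108 = 0.9927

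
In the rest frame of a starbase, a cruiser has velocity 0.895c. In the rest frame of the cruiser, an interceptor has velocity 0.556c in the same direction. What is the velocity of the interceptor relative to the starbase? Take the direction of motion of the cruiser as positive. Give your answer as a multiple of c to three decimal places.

With v = 0.895 and u' = 0.556 (in units of c),
u = (u' + v)/(1 + u'v/c²):
u = (0.556 + 0.895) / (1 + 0.556·0.895) = 1.4510/1.4976 = 0.9689
(Galilean addition would give +1.451c, exceeding c.)

0.969c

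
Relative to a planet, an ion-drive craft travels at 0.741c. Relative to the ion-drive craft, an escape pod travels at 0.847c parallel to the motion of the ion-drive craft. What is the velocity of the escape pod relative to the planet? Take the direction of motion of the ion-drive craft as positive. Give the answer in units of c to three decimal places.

With v = 0.741 and u' = 0.847 (in units of c),
u = (u' + v)/(1 + u'v/c²):
u = (0.847 + 0.741) / (1 + 0.847·0.741) = 1.5880/1.6276 = 0.9757

0.976c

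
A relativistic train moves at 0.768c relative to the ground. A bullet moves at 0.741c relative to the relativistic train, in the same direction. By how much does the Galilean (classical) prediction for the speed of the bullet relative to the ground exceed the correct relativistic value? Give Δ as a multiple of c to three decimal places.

Δ = 0.547c

Galilean: u_cl = 0.741 + 0.768 = 1.5090.
Relativistic: u_rel = (0.741 + 0.768) / (1 + 0.741·0.768) = 1.5090/1.5691 = 0.9617.
Δ = 1.5090 − 0.9617 = 0.5473.
(The classical prediction exceeds c; the relativistic result does not.)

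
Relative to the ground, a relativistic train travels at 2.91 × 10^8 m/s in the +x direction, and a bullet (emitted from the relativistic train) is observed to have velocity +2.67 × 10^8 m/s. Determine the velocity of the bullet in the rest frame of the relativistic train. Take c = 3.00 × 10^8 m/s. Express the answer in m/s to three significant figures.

-1.76 × 10^8 m/s

v = 0.970c, u = 0.890c.
Invert the composition law: u' = (u − v)/(1 − uv/c²).
u' = (0.890 − 0.970) / (1 − (0.890)(0.970)) = -0.0800/0.1367 = -0.5852.
u' = -0.5852 × 3.00 × 10^8 m/s.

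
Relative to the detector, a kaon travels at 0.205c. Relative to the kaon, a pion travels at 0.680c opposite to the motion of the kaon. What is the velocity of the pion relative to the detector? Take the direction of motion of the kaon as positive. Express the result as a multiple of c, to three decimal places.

With v = 0.205 and u' = -0.680 (in units of c),
u = (u' + v)/(1 + u'v/c²):
u = (-0.680 + 0.205) / (1 + (-0.680)·0.205) = -0.4750/0.8606 = -0.5519
(Galilean addition would give -0.475c.)

-0.552c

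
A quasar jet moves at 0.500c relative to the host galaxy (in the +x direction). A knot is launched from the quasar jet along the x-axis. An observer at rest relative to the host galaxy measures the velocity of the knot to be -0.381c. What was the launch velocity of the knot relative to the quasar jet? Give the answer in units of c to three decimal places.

-0.740c

Invert the composition law: u' = (u − v)/(1 − uv/c²).
u' = (-0.381 − 0.500) / (1 − (-0.381)(0.500)) = -0.8810/1.1905 = -0.7400.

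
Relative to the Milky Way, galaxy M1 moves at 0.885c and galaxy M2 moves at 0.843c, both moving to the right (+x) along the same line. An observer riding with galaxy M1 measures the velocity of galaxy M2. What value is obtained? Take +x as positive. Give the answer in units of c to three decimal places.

-0.165c

β_A = 0.885, β_B = 0.843.
Transform to A's frame with the inverse velocity-addition law: u' = (u − v)/(1 − uv/c²), taking u = β_B and v = β_A.
u' = (0.843 − 0.885) / (1 − (0.885)(0.843)) = -0.0420/0.2539 = -0.1654.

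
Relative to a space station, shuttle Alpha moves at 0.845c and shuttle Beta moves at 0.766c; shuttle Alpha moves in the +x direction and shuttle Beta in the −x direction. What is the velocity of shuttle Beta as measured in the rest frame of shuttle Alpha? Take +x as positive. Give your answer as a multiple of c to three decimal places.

β_A = 0.845, β_B = -0.766.
Transform to A's frame with the inverse velocity-addition law: u' = (u − v)/(1 − uv/c²), taking u = β_B and v = β_A.
u' = (-0.766 − 0.845) / (1 − (0.845)(-0.766)) = -1.6110/1.6473 = -0.9780.

-0.978c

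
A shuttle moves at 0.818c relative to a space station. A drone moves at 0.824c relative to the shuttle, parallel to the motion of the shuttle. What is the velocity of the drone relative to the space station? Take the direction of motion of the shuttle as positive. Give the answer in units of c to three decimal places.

With v = 0.818 and u' = 0.824 (in units of c),
u = (u' + v)/(1 + u'v/c²):
u = (0.824 + 0.818) / (1 + 0.824·0.818) = 1.6420/1.6740 = 0.9809
(Galilean addition would give +1.642c, exceeding c.)

0.981c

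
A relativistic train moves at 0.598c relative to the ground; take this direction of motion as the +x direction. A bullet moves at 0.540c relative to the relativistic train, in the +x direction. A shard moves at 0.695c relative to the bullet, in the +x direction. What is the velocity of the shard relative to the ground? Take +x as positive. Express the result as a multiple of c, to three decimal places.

0.973c

Apply u = (u' + v)/(1 + u'v/c²) successively, working outward toward the ground.
Start: velocity of the relativistic train relative to the ground = 0.5980c.
Compose with the bullet (u' = 0.540 in the relativistic train frame): u_1 = (0.540 + 0.598) / (1 + 0.540·0.598) = 1.1380/1.3229 = 0.8602.
Compose with the shard (u' = 0.695 in the bullet frame): u_2 = (0.695 + 0.860) / (1 + 0.695·0.860) = 1.5552/1.5979 = 0.9733.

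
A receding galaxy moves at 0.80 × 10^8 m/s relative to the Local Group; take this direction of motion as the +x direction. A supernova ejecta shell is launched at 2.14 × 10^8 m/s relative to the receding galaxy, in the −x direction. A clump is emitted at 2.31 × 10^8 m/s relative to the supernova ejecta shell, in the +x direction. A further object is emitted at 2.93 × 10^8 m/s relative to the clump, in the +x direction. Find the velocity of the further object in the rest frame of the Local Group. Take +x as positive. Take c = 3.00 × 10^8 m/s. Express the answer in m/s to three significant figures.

Apply u = (u' + v)/(1 + u'v/c²) successively, working outward toward the Local Group.
(Dividing each given speed by c = 3.00 × 10^8 m/s to work in units of c.)
Start: velocity of the receding galaxy relative to the Local Group = 0.2667c.
Compose with the supernova ejecta shell (u' = -0.713 in the receding galaxy frame): u_1 = (-0.713 + 0.267) / (1 + (-0.713)·0.267) = -0.4467/0.8098 = -0.5516.
Compose with the clump (u' = 0.770 in the supernova ejecta shell frame): u_2 = (0.770 + (-0.552)) / (1 + 0.770·(-0.552)) = 0.2184/0.5753 = 0.3797.
Compose with the further object (u' = 0.977 in the clump frame): u_3 = (0.977 + 0.380) / (1 + 0.977·0.380) = 1.3563/1.3708 = 0.9894.
So u = 0.9894 × 3.00 × 10^8 m/s.

+2.97 × 10^8 m/s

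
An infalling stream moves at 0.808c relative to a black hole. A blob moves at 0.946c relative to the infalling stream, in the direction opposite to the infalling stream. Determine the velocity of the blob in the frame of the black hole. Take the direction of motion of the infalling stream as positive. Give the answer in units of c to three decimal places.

-0.586c

With v = 0.808 and u' = -0.946 (in units of c),
u = (u' + v)/(1 + u'v/c²):
u = (-0.946 + 0.808) / (1 + (-0.946)·0.808) = -0.1380/0.2356 = -0.5857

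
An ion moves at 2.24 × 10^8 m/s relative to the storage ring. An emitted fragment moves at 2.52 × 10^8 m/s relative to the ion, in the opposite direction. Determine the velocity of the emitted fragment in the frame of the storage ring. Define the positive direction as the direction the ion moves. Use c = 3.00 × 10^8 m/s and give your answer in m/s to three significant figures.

In units of c (dividing by 3.00 × 10^8 m/s): v = 0.747, u' = -0.840.
u = (u' + v)/(1 + u'v/c²):
u = (-0.840 + 0.747) / (1 + (-0.840)·0.747) = -0.0933/0.3728 = -0.2504
Converting back: u = -0.2504 × 3.00 × 10^8 m/s.

-7.51 × 10^7 m/s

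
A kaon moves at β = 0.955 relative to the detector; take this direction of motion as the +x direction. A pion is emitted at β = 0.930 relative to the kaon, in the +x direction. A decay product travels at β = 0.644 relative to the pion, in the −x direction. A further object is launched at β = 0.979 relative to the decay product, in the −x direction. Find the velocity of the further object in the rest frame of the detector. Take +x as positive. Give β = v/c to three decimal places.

Apply u = (u' + v)/(1 + u'v/c²) successively, working outward toward the detector.
Start: velocity of the kaon relative to the detector = 0.9550c.
Compose with the pion (u' = 0.930 in the kaon frame): u_1 = (0.930 + 0.955) / (1 + 0.930·0.955) = 1.8850/1.8881 = 0.9983.
Compose with the decay product (u' = -0.644 in the pion frame): u_2 = (-0.644 + 0.998) / (1 + (-0.644)·0.998) = 0.3543/0.3571 = 0.9923.
Compose with the further object (u' = -0.979 in the decay product frame): u_3 = (-0.979 + 0.992) / (1 + (-0.979)·0.992) = 0.0133/0.0285 = 0.4670.

β = +0.467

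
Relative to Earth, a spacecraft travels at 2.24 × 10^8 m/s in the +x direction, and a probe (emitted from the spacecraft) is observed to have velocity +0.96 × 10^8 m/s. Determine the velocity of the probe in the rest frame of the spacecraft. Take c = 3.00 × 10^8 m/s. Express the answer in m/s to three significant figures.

-1.68 × 10^8 m/s

v = 0.747c, u = 0.320c.
Invert the composition law: u' = (u − v)/(1 − uv/c²).
u' = (0.320 − 0.747) / (1 − (0.320)(0.747)) = -0.4267/0.7611 = -0.5606.
u' = -0.5606 × 3.00 × 10^8 m/s.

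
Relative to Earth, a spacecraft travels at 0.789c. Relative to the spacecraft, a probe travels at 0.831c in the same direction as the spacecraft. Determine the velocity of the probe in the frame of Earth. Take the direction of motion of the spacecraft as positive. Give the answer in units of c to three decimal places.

With v = 0.789 and u' = 0.831 (in units of c),
u = (u' + v)/(1 + u'v/c²):
u = (0.831 + 0.789) / (1 + 0.831·0.789) = 1.6200/1.6557 = 0.9785

0.978c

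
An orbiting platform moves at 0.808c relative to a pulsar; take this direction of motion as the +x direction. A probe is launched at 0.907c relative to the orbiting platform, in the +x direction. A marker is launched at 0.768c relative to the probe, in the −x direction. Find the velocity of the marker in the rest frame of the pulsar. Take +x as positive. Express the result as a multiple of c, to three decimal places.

Apply u = (u' + v)/(1 + u'v/c²) successively, working outward toward the pulsar.
Start: velocity of the orbiting platform relative to the pulsar = 0.8080c.
Compose with the probe (u' = 0.907 in the orbiting platform frame): u_1 = (0.907 + 0.808) / (1 + 0.907·0.808) = 1.7150/1.7329 = 0.9897.
Compose with the marker (u' = -0.768 in the probe frame): u_2 = (-0.768 + 0.990) / (1 + (-0.768)·0.990) = 0.2217/0.2399 = 0.9241.

+0.924c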